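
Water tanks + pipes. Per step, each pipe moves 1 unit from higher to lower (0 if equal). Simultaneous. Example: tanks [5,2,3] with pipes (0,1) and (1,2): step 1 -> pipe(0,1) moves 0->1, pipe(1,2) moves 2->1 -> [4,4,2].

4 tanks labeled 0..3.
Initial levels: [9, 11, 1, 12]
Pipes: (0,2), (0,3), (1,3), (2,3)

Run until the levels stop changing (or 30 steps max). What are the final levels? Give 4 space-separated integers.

Answer: 8 9 9 7

Derivation:
Step 1: flows [0->2,3->0,3->1,3->2] -> levels [9 12 3 9]
Step 2: flows [0->2,0=3,1->3,3->2] -> levels [8 11 5 9]
Step 3: flows [0->2,3->0,1->3,3->2] -> levels [8 10 7 8]
Step 4: flows [0->2,0=3,1->3,3->2] -> levels [7 9 9 8]
Step 5: flows [2->0,3->0,1->3,2->3] -> levels [9 8 7 9]
Step 6: flows [0->2,0=3,3->1,3->2] -> levels [8 9 9 7]
Step 7: flows [2->0,0->3,1->3,2->3] -> levels [8 8 7 10]
Step 8: flows [0->2,3->0,3->1,3->2] -> levels [8 9 9 7]
  -> period-2 cycle: step 8 state = step 6 state; never stabilizes
  -> state at step 30: (30-6) mod 2 = 0, same as step 6 -> [8 9 9 7]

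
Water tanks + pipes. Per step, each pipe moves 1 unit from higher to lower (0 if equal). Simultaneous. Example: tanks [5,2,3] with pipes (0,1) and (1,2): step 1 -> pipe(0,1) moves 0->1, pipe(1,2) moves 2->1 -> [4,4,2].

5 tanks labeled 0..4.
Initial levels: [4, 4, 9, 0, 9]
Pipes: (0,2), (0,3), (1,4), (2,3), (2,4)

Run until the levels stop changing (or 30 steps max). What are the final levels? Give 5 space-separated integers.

Step 1: flows [2->0,0->3,4->1,2->3,2=4] -> levels [4 5 7 2 8]
Step 2: flows [2->0,0->3,4->1,2->3,4->2] -> levels [4 6 6 4 6]
Step 3: flows [2->0,0=3,1=4,2->3,2=4] -> levels [5 6 4 5 6]
Step 4: flows [0->2,0=3,1=4,3->2,4->2] -> levels [4 6 7 4 5]
Step 5: flows [2->0,0=3,1->4,2->3,2->4] -> levels [5 5 4 5 7]
Step 6: flows [0->2,0=3,4->1,3->2,4->2] -> levels [4 6 7 4 5]
  -> period-2 cycle: step 6 state = step 4 state; never stabilizes
  -> state at step 30: (30-4) mod 2 = 0, same as step 4 -> [4 6 7 4 5]

Answer: 4 6 7 4 5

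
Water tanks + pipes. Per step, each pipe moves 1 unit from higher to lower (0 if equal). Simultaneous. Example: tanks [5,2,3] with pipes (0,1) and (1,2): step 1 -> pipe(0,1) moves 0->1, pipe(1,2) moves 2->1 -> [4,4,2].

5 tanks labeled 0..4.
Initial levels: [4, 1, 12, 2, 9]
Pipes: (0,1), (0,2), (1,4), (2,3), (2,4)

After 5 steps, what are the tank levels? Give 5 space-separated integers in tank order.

Step 1: flows [0->1,2->0,4->1,2->3,2->4] -> levels [4 3 9 3 9]
Step 2: flows [0->1,2->0,4->1,2->3,2=4] -> levels [4 5 7 4 8]
Step 3: flows [1->0,2->0,4->1,2->3,4->2] -> levels [6 5 6 5 6]
Step 4: flows [0->1,0=2,4->1,2->3,2=4] -> levels [5 7 5 6 5]
Step 5: flows [1->0,0=2,1->4,3->2,2=4] -> levels [6 5 6 5 6]

Answer: 6 5 6 5 6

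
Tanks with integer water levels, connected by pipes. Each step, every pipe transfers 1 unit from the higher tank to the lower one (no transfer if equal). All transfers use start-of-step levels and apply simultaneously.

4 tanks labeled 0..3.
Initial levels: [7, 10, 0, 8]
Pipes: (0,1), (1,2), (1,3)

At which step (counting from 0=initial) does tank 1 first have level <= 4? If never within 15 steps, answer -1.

Step 1: flows [1->0,1->2,1->3] -> levels [8 7 1 9]
Step 2: flows [0->1,1->2,3->1] -> levels [7 8 2 8]
Step 3: flows [1->0,1->2,1=3] -> levels [8 6 3 8]
Step 4: flows [0->1,1->2,3->1] -> levels [7 7 4 7]
Step 5: flows [0=1,1->2,1=3] -> levels [7 6 5 7]
Step 6: flows [0->1,1->2,3->1] -> levels [6 7 6 6]
Step 7: flows [1->0,1->2,1->3] -> levels [7 4 7 7]
Tank 1 first reaches <=4 at step 7

Answer: 7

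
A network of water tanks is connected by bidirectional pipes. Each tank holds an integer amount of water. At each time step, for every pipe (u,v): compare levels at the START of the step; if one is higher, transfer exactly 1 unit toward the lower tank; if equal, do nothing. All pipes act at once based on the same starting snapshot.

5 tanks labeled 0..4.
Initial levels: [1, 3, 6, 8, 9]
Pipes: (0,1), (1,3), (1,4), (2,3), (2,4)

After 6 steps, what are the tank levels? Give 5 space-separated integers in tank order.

Step 1: flows [1->0,3->1,4->1,3->2,4->2] -> levels [2 4 8 6 7]
Step 2: flows [1->0,3->1,4->1,2->3,2->4] -> levels [3 5 6 6 7]
Step 3: flows [1->0,3->1,4->1,2=3,4->2] -> levels [4 6 7 5 5]
Step 4: flows [1->0,1->3,1->4,2->3,2->4] -> levels [5 3 5 7 7]
Step 5: flows [0->1,3->1,4->1,3->2,4->2] -> levels [4 6 7 5 5]
  -> period-2 cycle: step 5 state = step 3 state
  -> state at step 6: (6-3) mod 2 = 1, same as step 4 -> [5 3 5 7 7]

Answer: 5 3 5 7 7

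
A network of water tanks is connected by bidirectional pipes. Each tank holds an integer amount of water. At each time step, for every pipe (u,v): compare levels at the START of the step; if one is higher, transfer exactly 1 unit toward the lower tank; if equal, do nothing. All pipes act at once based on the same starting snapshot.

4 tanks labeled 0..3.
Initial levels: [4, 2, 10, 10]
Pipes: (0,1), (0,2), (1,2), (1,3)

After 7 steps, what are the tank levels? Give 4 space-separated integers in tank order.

Answer: 6 8 6 6

Derivation:
Step 1: flows [0->1,2->0,2->1,3->1] -> levels [4 5 8 9]
Step 2: flows [1->0,2->0,2->1,3->1] -> levels [6 6 6 8]
Step 3: flows [0=1,0=2,1=2,3->1] -> levels [6 7 6 7]
Step 4: flows [1->0,0=2,1->2,1=3] -> levels [7 5 7 7]
Step 5: flows [0->1,0=2,2->1,3->1] -> levels [6 8 6 6]
Step 6: flows [1->0,0=2,1->2,1->3] -> levels [7 5 7 7]
  -> period-2 cycle: step 6 state = step 4 state
  -> state at step 7: (7-4) mod 2 = 1, same as step 5 -> [6 8 6 6]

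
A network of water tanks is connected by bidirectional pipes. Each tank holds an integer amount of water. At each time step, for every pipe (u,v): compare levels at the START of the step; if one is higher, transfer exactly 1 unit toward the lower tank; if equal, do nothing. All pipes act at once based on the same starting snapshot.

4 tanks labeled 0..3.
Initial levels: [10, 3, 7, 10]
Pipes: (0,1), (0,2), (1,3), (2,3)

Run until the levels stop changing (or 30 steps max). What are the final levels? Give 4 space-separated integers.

Step 1: flows [0->1,0->2,3->1,3->2] -> levels [8 5 9 8]
Step 2: flows [0->1,2->0,3->1,2->3] -> levels [8 7 7 8]
Step 3: flows [0->1,0->2,3->1,3->2] -> levels [6 9 9 6]
Step 4: flows [1->0,2->0,1->3,2->3] -> levels [8 7 7 8]
  -> period-2 cycle: step 4 state = step 2 state; never stabilizes
  -> state at step 30: (30-2) mod 2 = 0, same as step 2 -> [8 7 7 8]

Answer: 8 7 7 8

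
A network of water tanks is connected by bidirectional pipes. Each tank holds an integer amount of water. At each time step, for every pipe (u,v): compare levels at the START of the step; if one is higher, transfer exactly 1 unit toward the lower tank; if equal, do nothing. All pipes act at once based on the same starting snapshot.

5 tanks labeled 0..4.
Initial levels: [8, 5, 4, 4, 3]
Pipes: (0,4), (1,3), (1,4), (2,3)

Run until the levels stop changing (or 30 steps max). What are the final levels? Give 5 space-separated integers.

Step 1: flows [0->4,1->3,1->4,2=3] -> levels [7 3 4 5 5]
Step 2: flows [0->4,3->1,4->1,3->2] -> levels [6 5 5 3 5]
Step 3: flows [0->4,1->3,1=4,2->3] -> levels [5 4 4 5 6]
Step 4: flows [4->0,3->1,4->1,3->2] -> levels [6 6 5 3 4]
Step 5: flows [0->4,1->3,1->4,2->3] -> levels [5 4 4 5 6]
  -> period-2 cycle: step 5 state = step 3 state; never stabilizes
  -> state at step 30: (30-3) mod 2 = 1, same as step 4 -> [6 6 5 3 4]

Answer: 6 6 5 3 4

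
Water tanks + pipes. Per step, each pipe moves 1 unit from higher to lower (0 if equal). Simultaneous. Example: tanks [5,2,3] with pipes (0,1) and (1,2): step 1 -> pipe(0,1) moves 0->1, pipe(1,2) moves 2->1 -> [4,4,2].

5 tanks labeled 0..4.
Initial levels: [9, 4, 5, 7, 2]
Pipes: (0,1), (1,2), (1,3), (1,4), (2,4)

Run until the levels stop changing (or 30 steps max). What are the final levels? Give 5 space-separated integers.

Step 1: flows [0->1,2->1,3->1,1->4,2->4] -> levels [8 6 3 6 4]
Step 2: flows [0->1,1->2,1=3,1->4,4->2] -> levels [7 5 5 6 4]
Step 3: flows [0->1,1=2,3->1,1->4,2->4] -> levels [6 6 4 5 6]
Step 4: flows [0=1,1->2,1->3,1=4,4->2] -> levels [6 4 6 6 5]
Step 5: flows [0->1,2->1,3->1,4->1,2->4] -> levels [5 8 4 5 5]
Step 6: flows [1->0,1->2,1->3,1->4,4->2] -> levels [6 4 6 6 5]
  -> period-2 cycle: step 6 state = step 4 state; never stabilizes
  -> state at step 30: (30-4) mod 2 = 0, same as step 4 -> [6 4 6 6 5]

Answer: 6 4 6 6 5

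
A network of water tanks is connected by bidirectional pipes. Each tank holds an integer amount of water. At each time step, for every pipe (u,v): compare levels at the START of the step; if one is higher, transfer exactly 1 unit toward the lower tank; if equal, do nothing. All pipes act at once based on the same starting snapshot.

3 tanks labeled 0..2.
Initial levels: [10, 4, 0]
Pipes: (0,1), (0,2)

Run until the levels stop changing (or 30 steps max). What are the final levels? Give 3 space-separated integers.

Answer: 6 4 4

Derivation:
Step 1: flows [0->1,0->2] -> levels [8 5 1]
Step 2: flows [0->1,0->2] -> levels [6 6 2]
Step 3: flows [0=1,0->2] -> levels [5 6 3]
Step 4: flows [1->0,0->2] -> levels [5 5 4]
Step 5: flows [0=1,0->2] -> levels [4 5 5]
Step 6: flows [1->0,2->0] -> levels [6 4 4]
Step 7: flows [0->1,0->2] -> levels [4 5 5]
  -> period-2 cycle: step 7 state = step 5 state; never stabilizes
  -> state at step 30: (30-5) mod 2 = 1, same as step 6 -> [6 4 4]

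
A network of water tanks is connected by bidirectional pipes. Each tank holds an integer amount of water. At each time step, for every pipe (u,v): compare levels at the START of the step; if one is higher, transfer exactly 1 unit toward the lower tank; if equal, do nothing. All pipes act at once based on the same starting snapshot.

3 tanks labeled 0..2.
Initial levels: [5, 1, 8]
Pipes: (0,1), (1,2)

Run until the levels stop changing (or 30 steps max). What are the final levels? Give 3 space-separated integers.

Answer: 5 4 5

Derivation:
Step 1: flows [0->1,2->1] -> levels [4 3 7]
Step 2: flows [0->1,2->1] -> levels [3 5 6]
Step 3: flows [1->0,2->1] -> levels [4 5 5]
Step 4: flows [1->0,1=2] -> levels [5 4 5]
Step 5: flows [0->1,2->1] -> levels [4 6 4]
Step 6: flows [1->0,1->2] -> levels [5 4 5]
  -> period-2 cycle: step 6 state = step 4 state; never stabilizes
  -> state at step 30: (30-4) mod 2 = 0, same as step 4 -> [5 4 5]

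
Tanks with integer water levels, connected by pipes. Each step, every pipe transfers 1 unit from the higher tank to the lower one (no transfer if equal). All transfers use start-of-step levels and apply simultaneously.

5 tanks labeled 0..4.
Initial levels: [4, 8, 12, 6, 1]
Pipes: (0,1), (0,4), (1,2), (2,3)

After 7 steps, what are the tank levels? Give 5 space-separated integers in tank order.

Answer: 5 6 7 7 6

Derivation:
Step 1: flows [1->0,0->4,2->1,2->3] -> levels [4 8 10 7 2]
Step 2: flows [1->0,0->4,2->1,2->3] -> levels [4 8 8 8 3]
Step 3: flows [1->0,0->4,1=2,2=3] -> levels [4 7 8 8 4]
Step 4: flows [1->0,0=4,2->1,2=3] -> levels [5 7 7 8 4]
Step 5: flows [1->0,0->4,1=2,3->2] -> levels [5 6 8 7 5]
Step 6: flows [1->0,0=4,2->1,2->3] -> levels [6 6 6 8 5]
Step 7: flows [0=1,0->4,1=2,3->2] -> levels [5 6 7 7 6]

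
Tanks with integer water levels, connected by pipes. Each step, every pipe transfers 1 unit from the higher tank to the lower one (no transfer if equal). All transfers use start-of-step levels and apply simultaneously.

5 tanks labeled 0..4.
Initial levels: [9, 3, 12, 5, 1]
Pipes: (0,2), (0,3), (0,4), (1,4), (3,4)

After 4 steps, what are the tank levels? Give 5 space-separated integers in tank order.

Answer: 6 5 8 5 6

Derivation:
Step 1: flows [2->0,0->3,0->4,1->4,3->4] -> levels [8 2 11 5 4]
Step 2: flows [2->0,0->3,0->4,4->1,3->4] -> levels [7 3 10 5 5]
Step 3: flows [2->0,0->3,0->4,4->1,3=4] -> levels [6 4 9 6 5]
Step 4: flows [2->0,0=3,0->4,4->1,3->4] -> levels [6 5 8 5 6]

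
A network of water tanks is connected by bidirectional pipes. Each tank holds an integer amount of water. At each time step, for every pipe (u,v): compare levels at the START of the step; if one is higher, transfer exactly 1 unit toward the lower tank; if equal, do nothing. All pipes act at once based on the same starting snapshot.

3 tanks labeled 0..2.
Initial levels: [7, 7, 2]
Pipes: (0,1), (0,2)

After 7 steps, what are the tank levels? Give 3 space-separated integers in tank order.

Answer: 4 6 6

Derivation:
Step 1: flows [0=1,0->2] -> levels [6 7 3]
Step 2: flows [1->0,0->2] -> levels [6 6 4]
Step 3: flows [0=1,0->2] -> levels [5 6 5]
Step 4: flows [1->0,0=2] -> levels [6 5 5]
Step 5: flows [0->1,0->2] -> levels [4 6 6]
Step 6: flows [1->0,2->0] -> levels [6 5 5]
  -> period-2 cycle: step 6 state = step 4 state
  -> state at step 7: (7-4) mod 2 = 1, same as step 5 -> [4 6 6]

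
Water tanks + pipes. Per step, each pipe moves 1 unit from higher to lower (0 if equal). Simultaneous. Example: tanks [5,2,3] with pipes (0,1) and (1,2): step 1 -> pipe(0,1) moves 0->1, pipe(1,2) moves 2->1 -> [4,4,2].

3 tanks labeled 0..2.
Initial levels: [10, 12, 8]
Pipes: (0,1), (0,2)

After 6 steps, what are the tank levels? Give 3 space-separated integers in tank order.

Step 1: flows [1->0,0->2] -> levels [10 11 9]
Step 2: flows [1->0,0->2] -> levels [10 10 10]
Step 3: flows [0=1,0=2] -> levels [10 10 10]
  -> stable; steps 4..6 unchanged -> [10 10 10]

Answer: 10 10 10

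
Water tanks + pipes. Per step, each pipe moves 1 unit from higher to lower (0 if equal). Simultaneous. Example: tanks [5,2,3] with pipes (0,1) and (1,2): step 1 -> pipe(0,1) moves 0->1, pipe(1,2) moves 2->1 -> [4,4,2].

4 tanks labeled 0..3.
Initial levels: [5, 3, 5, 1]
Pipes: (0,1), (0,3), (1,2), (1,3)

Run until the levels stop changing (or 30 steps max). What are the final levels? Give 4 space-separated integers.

Answer: 4 2 4 4

Derivation:
Step 1: flows [0->1,0->3,2->1,1->3] -> levels [3 4 4 3]
Step 2: flows [1->0,0=3,1=2,1->3] -> levels [4 2 4 4]
Step 3: flows [0->1,0=3,2->1,3->1] -> levels [3 5 3 3]
Step 4: flows [1->0,0=3,1->2,1->3] -> levels [4 2 4 4]
  -> period-2 cycle: step 4 state = step 2 state; never stabilizes
  -> state at step 30: (30-2) mod 2 = 0, same as step 2 -> [4 2 4 4]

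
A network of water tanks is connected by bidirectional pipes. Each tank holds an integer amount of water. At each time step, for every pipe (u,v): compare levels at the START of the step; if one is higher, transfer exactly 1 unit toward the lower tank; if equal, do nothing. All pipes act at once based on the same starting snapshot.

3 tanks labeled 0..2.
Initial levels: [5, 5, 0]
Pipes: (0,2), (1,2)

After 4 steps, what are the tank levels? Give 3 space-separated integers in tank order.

Step 1: flows [0->2,1->2] -> levels [4 4 2]
Step 2: flows [0->2,1->2] -> levels [3 3 4]
Step 3: flows [2->0,2->1] -> levels [4 4 2]
  -> period-2 cycle: step 3 state = step 1 state
  -> state at step 4: (4-1) mod 2 = 1, same as step 2 -> [3 3 4]

Answer: 3 3 4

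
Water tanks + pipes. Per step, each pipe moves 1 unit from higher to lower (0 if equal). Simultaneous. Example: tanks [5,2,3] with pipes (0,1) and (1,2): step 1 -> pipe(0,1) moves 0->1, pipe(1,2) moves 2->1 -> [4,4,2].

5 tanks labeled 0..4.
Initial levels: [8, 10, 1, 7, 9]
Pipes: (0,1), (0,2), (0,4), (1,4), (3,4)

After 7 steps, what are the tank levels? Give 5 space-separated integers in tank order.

Answer: 6 8 7 8 6

Derivation:
Step 1: flows [1->0,0->2,4->0,1->4,4->3] -> levels [9 8 2 8 8]
Step 2: flows [0->1,0->2,0->4,1=4,3=4] -> levels [6 9 3 8 9]
Step 3: flows [1->0,0->2,4->0,1=4,4->3] -> levels [7 8 4 9 7]
Step 4: flows [1->0,0->2,0=4,1->4,3->4] -> levels [7 6 5 8 9]
Step 5: flows [0->1,0->2,4->0,4->1,4->3] -> levels [6 8 6 9 6]
Step 6: flows [1->0,0=2,0=4,1->4,3->4] -> levels [7 6 6 8 8]
Step 7: flows [0->1,0->2,4->0,4->1,3=4] -> levels [6 8 7 8 6]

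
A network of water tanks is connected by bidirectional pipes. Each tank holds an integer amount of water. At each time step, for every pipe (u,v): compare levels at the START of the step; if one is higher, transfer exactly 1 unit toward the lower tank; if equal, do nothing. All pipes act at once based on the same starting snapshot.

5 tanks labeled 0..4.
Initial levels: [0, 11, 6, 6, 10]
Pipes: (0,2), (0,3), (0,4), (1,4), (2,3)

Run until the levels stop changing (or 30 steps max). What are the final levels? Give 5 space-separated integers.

Answer: 8 8 5 5 7

Derivation:
Step 1: flows [2->0,3->0,4->0,1->4,2=3] -> levels [3 10 5 5 10]
Step 2: flows [2->0,3->0,4->0,1=4,2=3] -> levels [6 10 4 4 9]
Step 3: flows [0->2,0->3,4->0,1->4,2=3] -> levels [5 9 5 5 9]
Step 4: flows [0=2,0=3,4->0,1=4,2=3] -> levels [6 9 5 5 8]
Step 5: flows [0->2,0->3,4->0,1->4,2=3] -> levels [5 8 6 6 8]
Step 6: flows [2->0,3->0,4->0,1=4,2=3] -> levels [8 8 5 5 7]
Step 7: flows [0->2,0->3,0->4,1->4,2=3] -> levels [5 7 6 6 9]
Step 8: flows [2->0,3->0,4->0,4->1,2=3] -> levels [8 8 5 5 7]
  -> period-2 cycle: step 8 state = step 6 state; never stabilizes
  -> state at step 30: (30-6) mod 2 = 0, same as step 6 -> [8 8 5 5 7]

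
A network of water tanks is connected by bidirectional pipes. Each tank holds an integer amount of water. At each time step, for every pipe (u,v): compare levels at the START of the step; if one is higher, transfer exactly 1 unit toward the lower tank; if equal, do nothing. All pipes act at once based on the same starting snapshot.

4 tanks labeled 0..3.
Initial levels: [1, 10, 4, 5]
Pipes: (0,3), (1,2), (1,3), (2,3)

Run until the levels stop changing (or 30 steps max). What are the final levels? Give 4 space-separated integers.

Step 1: flows [3->0,1->2,1->3,3->2] -> levels [2 8 6 4]
Step 2: flows [3->0,1->2,1->3,2->3] -> levels [3 6 6 5]
Step 3: flows [3->0,1=2,1->3,2->3] -> levels [4 5 5 6]
Step 4: flows [3->0,1=2,3->1,3->2] -> levels [5 6 6 3]
Step 5: flows [0->3,1=2,1->3,2->3] -> levels [4 5 5 6]
  -> period-2 cycle: step 5 state = step 3 state; never stabilizes
  -> state at step 30: (30-3) mod 2 = 1, same as step 4 -> [5 6 6 3]

Answer: 5 6 6 3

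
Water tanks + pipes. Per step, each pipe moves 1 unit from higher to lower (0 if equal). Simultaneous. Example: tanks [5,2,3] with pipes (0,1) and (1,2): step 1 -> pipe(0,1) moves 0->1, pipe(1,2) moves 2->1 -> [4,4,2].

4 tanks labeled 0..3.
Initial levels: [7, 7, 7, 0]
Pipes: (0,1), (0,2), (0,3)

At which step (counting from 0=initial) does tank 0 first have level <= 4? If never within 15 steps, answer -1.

Step 1: flows [0=1,0=2,0->3] -> levels [6 7 7 1]
Step 2: flows [1->0,2->0,0->3] -> levels [7 6 6 2]
Step 3: flows [0->1,0->2,0->3] -> levels [4 7 7 3]
Tank 0 first reaches <=4 at step 3

Answer: 3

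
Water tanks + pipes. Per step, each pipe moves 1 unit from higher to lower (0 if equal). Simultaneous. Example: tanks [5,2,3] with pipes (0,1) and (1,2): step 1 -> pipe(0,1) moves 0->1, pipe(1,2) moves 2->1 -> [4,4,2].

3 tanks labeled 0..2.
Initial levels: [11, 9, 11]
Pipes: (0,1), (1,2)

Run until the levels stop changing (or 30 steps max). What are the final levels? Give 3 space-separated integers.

Answer: 11 9 11

Derivation:
Step 1: flows [0->1,2->1] -> levels [10 11 10]
Step 2: flows [1->0,1->2] -> levels [11 9 11]
  -> period-2 cycle: step 2 state = step 0 state; never stabilizes
  -> state at step 30: (30-0) mod 2 = 0, same as step 0 -> [11 9 11]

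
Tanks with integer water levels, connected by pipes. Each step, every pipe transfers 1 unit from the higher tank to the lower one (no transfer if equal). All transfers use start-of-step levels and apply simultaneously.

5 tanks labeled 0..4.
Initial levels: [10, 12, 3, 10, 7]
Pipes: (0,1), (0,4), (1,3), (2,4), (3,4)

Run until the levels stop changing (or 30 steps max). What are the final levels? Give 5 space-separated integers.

Answer: 8 10 7 8 9

Derivation:
Step 1: flows [1->0,0->4,1->3,4->2,3->4] -> levels [10 10 4 10 8]
Step 2: flows [0=1,0->4,1=3,4->2,3->4] -> levels [9 10 5 9 9]
Step 3: flows [1->0,0=4,1->3,4->2,3=4] -> levels [10 8 6 10 8]
Step 4: flows [0->1,0->4,3->1,4->2,3->4] -> levels [8 10 7 8 9]
Step 5: flows [1->0,4->0,1->3,4->2,4->3] -> levels [10 8 8 10 6]
Step 6: flows [0->1,0->4,3->1,2->4,3->4] -> levels [8 10 7 8 9]
  -> period-2 cycle: step 6 state = step 4 state; never stabilizes
  -> state at step 30: (30-4) mod 2 = 0, same as step 4 -> [8 10 7 8 9]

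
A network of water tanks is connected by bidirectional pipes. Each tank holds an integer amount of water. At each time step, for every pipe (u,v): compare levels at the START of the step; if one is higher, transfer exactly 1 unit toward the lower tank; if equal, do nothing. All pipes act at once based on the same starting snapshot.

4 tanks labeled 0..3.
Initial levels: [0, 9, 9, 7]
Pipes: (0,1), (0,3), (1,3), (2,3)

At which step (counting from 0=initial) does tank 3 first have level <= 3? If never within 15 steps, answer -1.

Step 1: flows [1->0,3->0,1->3,2->3] -> levels [2 7 8 8]
Step 2: flows [1->0,3->0,3->1,2=3] -> levels [4 7 8 6]
Step 3: flows [1->0,3->0,1->3,2->3] -> levels [6 5 7 7]
Step 4: flows [0->1,3->0,3->1,2=3] -> levels [6 7 7 5]
Step 5: flows [1->0,0->3,1->3,2->3] -> levels [6 5 6 8]
Step 6: flows [0->1,3->0,3->1,3->2] -> levels [6 7 7 5]
  -> period-2 cycle (repeats step 4); tank 3 never drops to <=3
Tank 3 never reaches <=3 within 15 steps

Answer: -1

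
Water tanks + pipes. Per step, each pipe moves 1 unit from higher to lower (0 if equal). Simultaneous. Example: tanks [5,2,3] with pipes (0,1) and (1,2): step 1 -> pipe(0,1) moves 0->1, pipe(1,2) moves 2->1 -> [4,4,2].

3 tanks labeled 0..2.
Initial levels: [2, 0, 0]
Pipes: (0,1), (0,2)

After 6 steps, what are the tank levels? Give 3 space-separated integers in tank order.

Answer: 2 0 0

Derivation:
Step 1: flows [0->1,0->2] -> levels [0 1 1]
Step 2: flows [1->0,2->0] -> levels [2 0 0]
  -> period-2 cycle: step 2 state = step 0 state
  -> state at step 6: (6-0) mod 2 = 0, same as step 0 -> [2 0 0]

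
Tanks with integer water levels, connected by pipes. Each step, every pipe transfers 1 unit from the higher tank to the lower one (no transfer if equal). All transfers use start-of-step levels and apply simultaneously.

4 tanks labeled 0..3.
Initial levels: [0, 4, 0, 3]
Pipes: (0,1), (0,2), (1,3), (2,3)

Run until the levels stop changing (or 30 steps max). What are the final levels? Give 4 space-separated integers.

Step 1: flows [1->0,0=2,1->3,3->2] -> levels [1 2 1 3]
Step 2: flows [1->0,0=2,3->1,3->2] -> levels [2 2 2 1]
Step 3: flows [0=1,0=2,1->3,2->3] -> levels [2 1 1 3]
Step 4: flows [0->1,0->2,3->1,3->2] -> levels [0 3 3 1]
Step 5: flows [1->0,2->0,1->3,2->3] -> levels [2 1 1 3]
  -> period-2 cycle: step 5 state = step 3 state; never stabilizes
  -> state at step 30: (30-3) mod 2 = 1, same as step 4 -> [0 3 3 1]

Answer: 0 3 3 1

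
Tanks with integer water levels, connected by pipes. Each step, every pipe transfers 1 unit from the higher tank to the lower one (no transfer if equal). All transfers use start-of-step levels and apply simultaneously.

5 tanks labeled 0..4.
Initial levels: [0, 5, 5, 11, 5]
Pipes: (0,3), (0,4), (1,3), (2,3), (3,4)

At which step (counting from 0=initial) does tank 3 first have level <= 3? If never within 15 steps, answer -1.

Step 1: flows [3->0,4->0,3->1,3->2,3->4] -> levels [2 6 6 7 5]
Step 2: flows [3->0,4->0,3->1,3->2,3->4] -> levels [4 7 7 3 5]
Tank 3 first reaches <=3 at step 2

Answer: 2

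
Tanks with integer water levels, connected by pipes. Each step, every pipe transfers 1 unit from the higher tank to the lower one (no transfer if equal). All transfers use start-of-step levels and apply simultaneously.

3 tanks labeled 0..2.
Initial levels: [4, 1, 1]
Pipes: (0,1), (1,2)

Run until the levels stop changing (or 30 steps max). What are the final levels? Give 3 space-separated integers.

Step 1: flows [0->1,1=2] -> levels [3 2 1]
Step 2: flows [0->1,1->2] -> levels [2 2 2]
Step 3: flows [0=1,1=2] -> levels [2 2 2]
  -> stable (no change)

Answer: 2 2 2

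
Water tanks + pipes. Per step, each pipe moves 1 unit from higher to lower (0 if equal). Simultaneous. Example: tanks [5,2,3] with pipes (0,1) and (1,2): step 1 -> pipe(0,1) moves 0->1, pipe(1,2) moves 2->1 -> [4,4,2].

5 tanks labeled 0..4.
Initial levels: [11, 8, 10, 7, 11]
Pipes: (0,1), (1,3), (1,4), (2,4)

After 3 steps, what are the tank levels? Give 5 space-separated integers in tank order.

Answer: 9 10 10 9 9

Derivation:
Step 1: flows [0->1,1->3,4->1,4->2] -> levels [10 9 11 8 9]
Step 2: flows [0->1,1->3,1=4,2->4] -> levels [9 9 10 9 10]
Step 3: flows [0=1,1=3,4->1,2=4] -> levels [9 10 10 9 9]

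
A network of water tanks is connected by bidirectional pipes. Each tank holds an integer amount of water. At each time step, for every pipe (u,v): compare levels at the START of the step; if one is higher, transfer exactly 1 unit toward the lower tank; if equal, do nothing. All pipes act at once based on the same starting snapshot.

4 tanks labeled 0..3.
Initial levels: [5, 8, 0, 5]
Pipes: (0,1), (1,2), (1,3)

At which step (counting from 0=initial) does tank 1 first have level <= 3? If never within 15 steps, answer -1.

Answer: 3

Derivation:
Step 1: flows [1->0,1->2,1->3] -> levels [6 5 1 6]
Step 2: flows [0->1,1->2,3->1] -> levels [5 6 2 5]
Step 3: flows [1->0,1->2,1->3] -> levels [6 3 3 6]
Tank 1 first reaches <=3 at step 3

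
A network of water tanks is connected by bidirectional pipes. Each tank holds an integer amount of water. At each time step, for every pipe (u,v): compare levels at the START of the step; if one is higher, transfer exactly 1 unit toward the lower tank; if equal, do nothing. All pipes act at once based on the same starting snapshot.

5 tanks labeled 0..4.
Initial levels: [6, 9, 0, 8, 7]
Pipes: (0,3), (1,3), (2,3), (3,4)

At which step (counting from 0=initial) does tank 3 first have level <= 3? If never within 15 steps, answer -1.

Answer: 6

Derivation:
Step 1: flows [3->0,1->3,3->2,3->4] -> levels [7 8 1 6 8]
Step 2: flows [0->3,1->3,3->2,4->3] -> levels [6 7 2 8 7]
Step 3: flows [3->0,3->1,3->2,3->4] -> levels [7 8 3 4 8]
Step 4: flows [0->3,1->3,3->2,4->3] -> levels [6 7 4 6 7]
Step 5: flows [0=3,1->3,3->2,4->3] -> levels [6 6 5 7 6]
Step 6: flows [3->0,3->1,3->2,3->4] -> levels [7 7 6 3 7]
Tank 3 first reaches <=3 at step 6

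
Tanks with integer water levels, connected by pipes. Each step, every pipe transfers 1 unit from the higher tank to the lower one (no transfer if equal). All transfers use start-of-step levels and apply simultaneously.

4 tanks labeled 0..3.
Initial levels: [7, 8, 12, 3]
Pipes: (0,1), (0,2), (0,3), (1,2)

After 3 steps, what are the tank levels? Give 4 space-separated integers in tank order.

Answer: 8 7 9 6

Derivation:
Step 1: flows [1->0,2->0,0->3,2->1] -> levels [8 8 10 4]
Step 2: flows [0=1,2->0,0->3,2->1] -> levels [8 9 8 5]
Step 3: flows [1->0,0=2,0->3,1->2] -> levels [8 7 9 6]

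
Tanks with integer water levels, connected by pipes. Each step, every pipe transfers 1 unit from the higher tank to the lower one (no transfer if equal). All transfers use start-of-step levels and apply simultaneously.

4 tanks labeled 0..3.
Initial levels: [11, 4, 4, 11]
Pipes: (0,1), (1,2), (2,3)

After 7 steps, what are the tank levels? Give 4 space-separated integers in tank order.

Answer: 8 7 7 8

Derivation:
Step 1: flows [0->1,1=2,3->2] -> levels [10 5 5 10]
Step 2: flows [0->1,1=2,3->2] -> levels [9 6 6 9]
Step 3: flows [0->1,1=2,3->2] -> levels [8 7 7 8]
Step 4: flows [0->1,1=2,3->2] -> levels [7 8 8 7]
Step 5: flows [1->0,1=2,2->3] -> levels [8 7 7 8]
  -> period-2 cycle: step 5 state = step 3 state
  -> state at step 7: (7-3) mod 2 = 0, same as step 3 -> [8 7 7 8]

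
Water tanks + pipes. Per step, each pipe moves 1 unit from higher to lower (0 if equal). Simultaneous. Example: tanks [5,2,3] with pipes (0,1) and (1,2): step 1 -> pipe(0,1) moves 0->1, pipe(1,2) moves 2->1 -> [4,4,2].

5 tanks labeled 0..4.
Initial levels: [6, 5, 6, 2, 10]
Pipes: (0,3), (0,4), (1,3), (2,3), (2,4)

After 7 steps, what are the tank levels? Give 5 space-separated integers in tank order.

Step 1: flows [0->3,4->0,1->3,2->3,4->2] -> levels [6 4 6 5 8]
Step 2: flows [0->3,4->0,3->1,2->3,4->2] -> levels [6 5 6 6 6]
Step 3: flows [0=3,0=4,3->1,2=3,2=4] -> levels [6 6 6 5 6]
Step 4: flows [0->3,0=4,1->3,2->3,2=4] -> levels [5 5 5 8 6]
Step 5: flows [3->0,4->0,3->1,3->2,4->2] -> levels [7 6 7 5 4]
Step 6: flows [0->3,0->4,1->3,2->3,2->4] -> levels [5 5 5 8 6]
  -> period-2 cycle: step 6 state = step 4 state
  -> state at step 7: (7-4) mod 2 = 1, same as step 5 -> [7 6 7 5 4]

Answer: 7 6 7 5 4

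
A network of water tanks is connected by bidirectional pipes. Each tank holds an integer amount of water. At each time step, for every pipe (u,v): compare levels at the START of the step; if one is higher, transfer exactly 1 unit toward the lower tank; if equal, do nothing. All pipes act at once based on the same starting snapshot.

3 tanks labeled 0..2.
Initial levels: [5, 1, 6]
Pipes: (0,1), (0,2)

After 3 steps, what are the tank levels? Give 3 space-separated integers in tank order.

Step 1: flows [0->1,2->0] -> levels [5 2 5]
Step 2: flows [0->1,0=2] -> levels [4 3 5]
Step 3: flows [0->1,2->0] -> levels [4 4 4]

Answer: 4 4 4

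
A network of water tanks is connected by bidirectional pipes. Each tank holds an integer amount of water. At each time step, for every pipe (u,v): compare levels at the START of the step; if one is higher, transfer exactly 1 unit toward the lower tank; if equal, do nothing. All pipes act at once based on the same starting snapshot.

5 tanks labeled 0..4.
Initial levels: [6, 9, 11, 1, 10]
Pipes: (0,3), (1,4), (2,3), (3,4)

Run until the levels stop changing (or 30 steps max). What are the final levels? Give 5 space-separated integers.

Answer: 8 7 8 5 9

Derivation:
Step 1: flows [0->3,4->1,2->3,4->3] -> levels [5 10 10 4 8]
Step 2: flows [0->3,1->4,2->3,4->3] -> levels [4 9 9 7 8]
Step 3: flows [3->0,1->4,2->3,4->3] -> levels [5 8 8 8 8]
Step 4: flows [3->0,1=4,2=3,3=4] -> levels [6 8 8 7 8]
Step 5: flows [3->0,1=4,2->3,4->3] -> levels [7 8 7 8 7]
Step 6: flows [3->0,1->4,3->2,3->4] -> levels [8 7 8 5 9]
Step 7: flows [0->3,4->1,2->3,4->3] -> levels [7 8 7 8 7]
  -> period-2 cycle: step 7 state = step 5 state; never stabilizes
  -> state at step 30: (30-5) mod 2 = 1, same as step 6 -> [8 7 8 5 9]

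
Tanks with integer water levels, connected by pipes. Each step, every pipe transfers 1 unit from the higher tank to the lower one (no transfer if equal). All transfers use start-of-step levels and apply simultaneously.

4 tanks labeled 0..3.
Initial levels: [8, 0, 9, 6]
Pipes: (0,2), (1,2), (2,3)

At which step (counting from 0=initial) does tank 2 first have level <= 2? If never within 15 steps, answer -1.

Answer: -1

Derivation:
Step 1: flows [2->0,2->1,2->3] -> levels [9 1 6 7]
Step 2: flows [0->2,2->1,3->2] -> levels [8 2 7 6]
Step 3: flows [0->2,2->1,2->3] -> levels [7 3 6 7]
Step 4: flows [0->2,2->1,3->2] -> levels [6 4 7 6]
Step 5: flows [2->0,2->1,2->3] -> levels [7 5 4 7]
Step 6: flows [0->2,1->2,3->2] -> levels [6 4 7 6]
  -> period-2 cycle (repeats step 4); tank 2 never drops to <=2
Tank 2 never reaches <=2 within 15 steps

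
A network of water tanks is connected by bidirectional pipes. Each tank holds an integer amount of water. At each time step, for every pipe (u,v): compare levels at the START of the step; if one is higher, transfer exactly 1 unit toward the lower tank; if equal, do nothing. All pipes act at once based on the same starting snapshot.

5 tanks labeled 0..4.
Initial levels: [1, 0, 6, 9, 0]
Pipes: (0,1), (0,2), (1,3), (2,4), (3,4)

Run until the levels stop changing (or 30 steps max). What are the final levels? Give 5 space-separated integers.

Answer: 4 2 3 5 2

Derivation:
Step 1: flows [0->1,2->0,3->1,2->4,3->4] -> levels [1 2 4 7 2]
Step 2: flows [1->0,2->0,3->1,2->4,3->4] -> levels [3 2 2 5 4]
Step 3: flows [0->1,0->2,3->1,4->2,3->4] -> levels [1 4 4 3 4]
Step 4: flows [1->0,2->0,1->3,2=4,4->3] -> levels [3 2 3 5 3]
Step 5: flows [0->1,0=2,3->1,2=4,3->4] -> levels [2 4 3 3 4]
Step 6: flows [1->0,2->0,1->3,4->2,4->3] -> levels [4 2 3 5 2]
Step 7: flows [0->1,0->2,3->1,2->4,3->4] -> levels [2 4 3 3 4]
  -> period-2 cycle: step 7 state = step 5 state; never stabilizes
  -> state at step 30: (30-5) mod 2 = 1, same as step 6 -> [4 2 3 5 2]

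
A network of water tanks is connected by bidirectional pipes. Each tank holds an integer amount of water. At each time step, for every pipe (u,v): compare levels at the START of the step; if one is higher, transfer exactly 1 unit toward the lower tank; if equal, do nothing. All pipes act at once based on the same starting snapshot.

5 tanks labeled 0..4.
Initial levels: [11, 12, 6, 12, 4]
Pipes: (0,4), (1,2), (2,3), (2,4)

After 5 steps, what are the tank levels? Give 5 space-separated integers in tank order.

Answer: 9 9 10 9 8

Derivation:
Step 1: flows [0->4,1->2,3->2,2->4] -> levels [10 11 7 11 6]
Step 2: flows [0->4,1->2,3->2,2->4] -> levels [9 10 8 10 8]
Step 3: flows [0->4,1->2,3->2,2=4] -> levels [8 9 10 9 9]
Step 4: flows [4->0,2->1,2->3,2->4] -> levels [9 10 7 10 9]
Step 5: flows [0=4,1->2,3->2,4->2] -> levels [9 9 10 9 8]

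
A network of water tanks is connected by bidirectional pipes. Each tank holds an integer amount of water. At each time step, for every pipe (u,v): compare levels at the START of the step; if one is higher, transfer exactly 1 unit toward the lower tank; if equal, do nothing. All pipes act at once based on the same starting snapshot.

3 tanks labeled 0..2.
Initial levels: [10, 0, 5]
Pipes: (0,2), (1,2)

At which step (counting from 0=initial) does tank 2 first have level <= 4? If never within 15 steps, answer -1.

Step 1: flows [0->2,2->1] -> levels [9 1 5]
Step 2: flows [0->2,2->1] -> levels [8 2 5]
Step 3: flows [0->2,2->1] -> levels [7 3 5]
Step 4: flows [0->2,2->1] -> levels [6 4 5]
Step 5: flows [0->2,2->1] -> levels [5 5 5]
Step 6: flows [0=2,1=2] -> levels [5 5 5]
  -> stable; tank 2 stays at 5 > 4
Tank 2 never reaches <=4 within 15 steps

Answer: -1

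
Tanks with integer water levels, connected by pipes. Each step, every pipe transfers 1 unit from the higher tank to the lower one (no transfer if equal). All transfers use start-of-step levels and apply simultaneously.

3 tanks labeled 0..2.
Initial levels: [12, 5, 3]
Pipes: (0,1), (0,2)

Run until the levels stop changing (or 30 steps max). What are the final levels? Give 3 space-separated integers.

Answer: 8 6 6

Derivation:
Step 1: flows [0->1,0->2] -> levels [10 6 4]
Step 2: flows [0->1,0->2] -> levels [8 7 5]
Step 3: flows [0->1,0->2] -> levels [6 8 6]
Step 4: flows [1->0,0=2] -> levels [7 7 6]
Step 5: flows [0=1,0->2] -> levels [6 7 7]
Step 6: flows [1->0,2->0] -> levels [8 6 6]
Step 7: flows [0->1,0->2] -> levels [6 7 7]
  -> period-2 cycle: step 7 state = step 5 state; never stabilizes
  -> state at step 30: (30-5) mod 2 = 1, same as step 6 -> [8 6 6]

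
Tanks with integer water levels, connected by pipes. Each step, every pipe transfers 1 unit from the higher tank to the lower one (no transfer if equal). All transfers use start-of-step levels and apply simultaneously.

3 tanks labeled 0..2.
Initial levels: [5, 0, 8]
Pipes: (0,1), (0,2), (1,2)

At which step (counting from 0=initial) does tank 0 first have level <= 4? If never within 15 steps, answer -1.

Answer: 3

Derivation:
Step 1: flows [0->1,2->0,2->1] -> levels [5 2 6]
Step 2: flows [0->1,2->0,2->1] -> levels [5 4 4]
Step 3: flows [0->1,0->2,1=2] -> levels [3 5 5]
Tank 0 first reaches <=4 at step 3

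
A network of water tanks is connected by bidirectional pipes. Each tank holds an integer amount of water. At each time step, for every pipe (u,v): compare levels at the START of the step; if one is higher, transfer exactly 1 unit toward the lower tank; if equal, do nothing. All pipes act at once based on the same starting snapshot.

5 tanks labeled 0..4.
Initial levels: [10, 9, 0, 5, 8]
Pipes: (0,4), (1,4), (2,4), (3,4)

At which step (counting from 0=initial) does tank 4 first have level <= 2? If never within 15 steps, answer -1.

Step 1: flows [0->4,1->4,4->2,4->3] -> levels [9 8 1 6 8]
Step 2: flows [0->4,1=4,4->2,4->3] -> levels [8 8 2 7 7]
Step 3: flows [0->4,1->4,4->2,3=4] -> levels [7 7 3 7 8]
Step 4: flows [4->0,4->1,4->2,4->3] -> levels [8 8 4 8 4]
Step 5: flows [0->4,1->4,2=4,3->4] -> levels [7 7 4 7 7]
Step 6: flows [0=4,1=4,4->2,3=4] -> levels [7 7 5 7 6]
Step 7: flows [0->4,1->4,4->2,3->4] -> levels [6 6 6 6 8]
Step 8: flows [4->0,4->1,4->2,4->3] -> levels [7 7 7 7 4]
Step 9: flows [0->4,1->4,2->4,3->4] -> levels [6 6 6 6 8]
  -> period-2 cycle (repeats step 7); tank 4 never drops to <=2
Tank 4 never reaches <=2 within 15 steps

Answer: -1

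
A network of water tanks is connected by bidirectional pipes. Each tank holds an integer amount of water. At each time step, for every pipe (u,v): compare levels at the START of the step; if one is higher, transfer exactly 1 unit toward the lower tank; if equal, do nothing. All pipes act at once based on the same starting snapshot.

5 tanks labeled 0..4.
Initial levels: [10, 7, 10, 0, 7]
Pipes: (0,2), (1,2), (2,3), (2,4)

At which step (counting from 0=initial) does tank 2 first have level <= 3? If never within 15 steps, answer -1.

Step 1: flows [0=2,2->1,2->3,2->4] -> levels [10 8 7 1 8]
Step 2: flows [0->2,1->2,2->3,4->2] -> levels [9 7 9 2 7]
Step 3: flows [0=2,2->1,2->3,2->4] -> levels [9 8 6 3 8]
Step 4: flows [0->2,1->2,2->3,4->2] -> levels [8 7 8 4 7]
Step 5: flows [0=2,2->1,2->3,2->4] -> levels [8 8 5 5 8]
Step 6: flows [0->2,1->2,2=3,4->2] -> levels [7 7 8 5 7]
Step 7: flows [2->0,2->1,2->3,2->4] -> levels [8 8 4 6 8]
Step 8: flows [0->2,1->2,3->2,4->2] -> levels [7 7 8 5 7]
  -> period-2 cycle (repeats step 6); tank 2 never drops to <=3
Tank 2 never reaches <=3 within 15 steps

Answer: -1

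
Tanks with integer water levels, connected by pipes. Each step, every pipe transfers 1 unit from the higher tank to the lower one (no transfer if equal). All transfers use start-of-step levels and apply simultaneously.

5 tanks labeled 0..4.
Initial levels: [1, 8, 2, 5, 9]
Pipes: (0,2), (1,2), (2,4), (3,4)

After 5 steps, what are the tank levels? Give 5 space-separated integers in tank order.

Step 1: flows [2->0,1->2,4->2,4->3] -> levels [2 7 3 6 7]
Step 2: flows [2->0,1->2,4->2,4->3] -> levels [3 6 4 7 5]
Step 3: flows [2->0,1->2,4->2,3->4] -> levels [4 5 5 6 5]
Step 4: flows [2->0,1=2,2=4,3->4] -> levels [5 5 4 5 6]
Step 5: flows [0->2,1->2,4->2,4->3] -> levels [4 4 7 6 4]

Answer: 4 4 7 6 4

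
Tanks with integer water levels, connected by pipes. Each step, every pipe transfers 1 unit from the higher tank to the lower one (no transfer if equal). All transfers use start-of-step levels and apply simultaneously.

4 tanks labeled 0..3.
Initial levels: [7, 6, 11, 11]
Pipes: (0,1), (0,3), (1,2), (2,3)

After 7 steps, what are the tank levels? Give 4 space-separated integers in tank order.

Answer: 8 10 8 9

Derivation:
Step 1: flows [0->1,3->0,2->1,2=3] -> levels [7 8 10 10]
Step 2: flows [1->0,3->0,2->1,2=3] -> levels [9 8 9 9]
Step 3: flows [0->1,0=3,2->1,2=3] -> levels [8 10 8 9]
Step 4: flows [1->0,3->0,1->2,3->2] -> levels [10 8 10 7]
Step 5: flows [0->1,0->3,2->1,2->3] -> levels [8 10 8 9]
  -> period-2 cycle: step 5 state = step 3 state
  -> state at step 7: (7-3) mod 2 = 0, same as step 3 -> [8 10 8 9]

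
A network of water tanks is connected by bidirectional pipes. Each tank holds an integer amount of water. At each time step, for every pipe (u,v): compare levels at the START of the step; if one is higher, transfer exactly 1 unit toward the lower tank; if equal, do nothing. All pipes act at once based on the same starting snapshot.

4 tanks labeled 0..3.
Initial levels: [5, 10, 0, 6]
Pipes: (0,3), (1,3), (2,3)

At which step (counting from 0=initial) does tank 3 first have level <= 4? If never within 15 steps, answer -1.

Answer: 5

Derivation:
Step 1: flows [3->0,1->3,3->2] -> levels [6 9 1 5]
Step 2: flows [0->3,1->3,3->2] -> levels [5 8 2 6]
Step 3: flows [3->0,1->3,3->2] -> levels [6 7 3 5]
Step 4: flows [0->3,1->3,3->2] -> levels [5 6 4 6]
Step 5: flows [3->0,1=3,3->2] -> levels [6 6 5 4]
Tank 3 first reaches <=4 at step 5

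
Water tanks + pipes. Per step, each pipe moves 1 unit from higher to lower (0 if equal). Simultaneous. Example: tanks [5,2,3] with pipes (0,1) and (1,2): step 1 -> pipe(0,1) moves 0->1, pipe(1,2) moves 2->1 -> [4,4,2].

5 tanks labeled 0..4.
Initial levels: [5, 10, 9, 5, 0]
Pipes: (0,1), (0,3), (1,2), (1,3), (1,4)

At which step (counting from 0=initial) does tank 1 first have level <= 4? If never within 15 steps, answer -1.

Step 1: flows [1->0,0=3,1->2,1->3,1->4] -> levels [6 6 10 6 1]
Step 2: flows [0=1,0=3,2->1,1=3,1->4] -> levels [6 6 9 6 2]
Step 3: flows [0=1,0=3,2->1,1=3,1->4] -> levels [6 6 8 6 3]
Step 4: flows [0=1,0=3,2->1,1=3,1->4] -> levels [6 6 7 6 4]
Step 5: flows [0=1,0=3,2->1,1=3,1->4] -> levels [6 6 6 6 5]
Step 6: flows [0=1,0=3,1=2,1=3,1->4] -> levels [6 5 6 6 6]
Step 7: flows [0->1,0=3,2->1,3->1,4->1] -> levels [5 9 5 5 5]
Step 8: flows [1->0,0=3,1->2,1->3,1->4] -> levels [6 5 6 6 6]
  -> period-2 cycle (repeats step 6); tank 1 never drops to <=4
Tank 1 never reaches <=4 within 15 steps

Answer: -1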